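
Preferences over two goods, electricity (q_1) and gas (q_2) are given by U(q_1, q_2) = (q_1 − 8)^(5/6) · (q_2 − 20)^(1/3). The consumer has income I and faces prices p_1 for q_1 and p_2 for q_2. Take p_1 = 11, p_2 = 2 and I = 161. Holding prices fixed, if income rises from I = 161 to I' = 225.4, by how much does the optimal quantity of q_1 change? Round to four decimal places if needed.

Δq_1* = 4.1818

This is Cobb-Douglas in (q_1−8, q_2−20): tangency gives 5/6·p_2·(q_2−20) = 1/3·p_1·(q_1−8).
Substituting into the budget: q_1* = 8 + 5/7·(I − 8·p_1 − 20·p_2)/p_1, and q_2* = 20 + 2/7·(…)/p_2.
Discretionary income = 161 − 8·11 − 20·2 = 33; q_1* = 8 + 5/7·33/11 = 10.1429.
At I' = 225.4: q_1* = 14.3247. Change: 14.3247 − 10.1429 = 4.1818.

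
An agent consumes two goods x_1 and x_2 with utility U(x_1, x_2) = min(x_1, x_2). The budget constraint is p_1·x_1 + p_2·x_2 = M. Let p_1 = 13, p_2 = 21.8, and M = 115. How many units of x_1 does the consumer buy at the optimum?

x_1* = 3.3046

With perfect complements, no substitution: consume in ratio x_1:x_2 = 1:1.
Budget: p_1·x_1 + p_2·x_1 = M, so (p_1 + p_2)·x_1 = M.
Demand: x_1*(p_1,p_2,M) = M/(p_1 + p_2), x_2* = M/(p_1 + p_2).
Here 13 + 21.8 = 34.8, giving x_1* = 3.3046.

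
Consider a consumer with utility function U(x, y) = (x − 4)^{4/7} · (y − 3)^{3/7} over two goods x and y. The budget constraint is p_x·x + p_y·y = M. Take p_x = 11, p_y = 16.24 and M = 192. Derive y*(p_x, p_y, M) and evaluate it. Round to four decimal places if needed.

Let x' = x−4, y' = y−3. MRS = (4/3)·y'/x' = p_x/p_y.
After buying the subsistence bundle (4, 3), a share 4/7 of the remaining income goes to x: x* = 4 + 4/7·(M − 4p_x − 3p_y)/p_x.
Discretionary income = 192 − 4·11 − 3·16.24 = 99.28; y* = 3 + 3/7·99.28/16.24 = 5.62.

y* = 5.62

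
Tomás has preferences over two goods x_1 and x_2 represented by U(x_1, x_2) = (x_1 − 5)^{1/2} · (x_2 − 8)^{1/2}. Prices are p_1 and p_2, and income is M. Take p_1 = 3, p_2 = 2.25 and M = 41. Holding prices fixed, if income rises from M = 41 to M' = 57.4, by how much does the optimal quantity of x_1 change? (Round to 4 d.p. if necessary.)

Δx_1* = 2.7333

Substituting into the budget: x_1* = 5 + 0.5·(M − 5·p_1 − 8·p_2)/p_1, and x_2* = 8 + 0.5·(…)/p_2.
Discretionary income = 41 − 5·3 − 8·2.25 = 8; x_1* = 5 + 0.5·8/3 = 6.3333.
At M' = 57.4: x_1* = 9.0667. Change: 9.0667 − 6.3333 = 2.7333.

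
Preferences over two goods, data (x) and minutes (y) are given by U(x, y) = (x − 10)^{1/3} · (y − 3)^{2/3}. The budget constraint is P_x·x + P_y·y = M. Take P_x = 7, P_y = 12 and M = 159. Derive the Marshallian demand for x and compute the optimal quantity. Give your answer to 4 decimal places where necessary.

x* = 12.5238

This is Cobb-Douglas in (x−10, y−3): tangency gives 1/3·P_y·(y−3) = 2/3·P_x·(x−10).
Substituting into the budget: x* = 10 + 1/3·(M − 10·P_x − 3·P_y)/P_x, and y* = 3 + 2/3·(…)/P_y.
Discretionary income = 159 − 10·7 − 3·12 = 53; x* = 10 + 1/3·53/7 = 12.5238.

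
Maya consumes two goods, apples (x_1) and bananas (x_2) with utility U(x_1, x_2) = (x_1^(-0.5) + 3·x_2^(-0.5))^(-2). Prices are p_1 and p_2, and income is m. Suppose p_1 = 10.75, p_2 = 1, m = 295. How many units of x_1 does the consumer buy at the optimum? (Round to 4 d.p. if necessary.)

MRS = MU_x_1/MU_x_2 = (1/3)·(x_2/x_1)^(1.5). Set equal to p_1/p_2.
Hence x_2/x_1 = (3·p_1/p_2)^(1/(1.5)), i.e. raised to the 2/3 power.
Substitute x_2 = (x_2/x_1)·x_1 into the budget: x_1* = m/(p_1 + p_2·(x_2/x_1)).
Numerically x_2/x_1 = 10.131797, so x_1* = 295/(10.75 + 1·10.131797) = 14.1271.

x_1* = 14.1271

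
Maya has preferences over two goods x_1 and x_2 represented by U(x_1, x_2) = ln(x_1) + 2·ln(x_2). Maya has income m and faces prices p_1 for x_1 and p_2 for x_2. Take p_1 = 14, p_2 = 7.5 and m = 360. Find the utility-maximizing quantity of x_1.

x_1* = 8.5714

MU_x_1/MU_x_2 = (x_2)/(2·x_1); tangency sets this equal to p_1/p_2.
So p_2·x_2 = 2·p_1·x_1; combined with the budget, a share 1/3 of income goes to x_1.
Demand: x_1*(p_1,p_2,m) = 1/3·m/p_1 and x_2* = 2/3·m/p_2.
At p_1=14, p_2=7.5, m=360: x_1* = 1/3·360/14 = 8.5714.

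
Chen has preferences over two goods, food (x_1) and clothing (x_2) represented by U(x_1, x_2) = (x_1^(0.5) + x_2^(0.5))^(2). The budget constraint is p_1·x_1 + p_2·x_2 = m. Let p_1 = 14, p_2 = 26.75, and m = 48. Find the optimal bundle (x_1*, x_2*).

x_1* = 2.2507, x_2* = 0.6165

MU_x_1 ∝ x_1^(-0.5), MU_x_2 ∝ x_2^(-0.5), so MRS = (x_2/x_1)^(0.5) = p_1/p_2.
Solve for the ratio: x_2/x_1 = [p_1/p_2]^(2).
With the ratio pinned down, the budget gives x_1* = m/(p_1 + p_2·(x_2/x_1)) and x_2* = (x_2/x_1)·x_1*.
Numerically x_2/x_1 = 0.27391, so x_1* = 48/(14 + 26.75·0.27391) = 2.2507 and x_2* = 0.27391·2.2507 = 0.6165.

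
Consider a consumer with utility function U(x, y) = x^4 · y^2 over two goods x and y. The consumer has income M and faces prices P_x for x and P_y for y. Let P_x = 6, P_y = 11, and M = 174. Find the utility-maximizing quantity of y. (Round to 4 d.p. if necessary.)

y* = 5.2727

MU_x/MU_y = (4·y)/(2·x); tangency sets this equal to P_x/P_y.
Rearranging, P_y·y = (1/2)·P_x·x. Substituting into the budget gives P_x·x·(1 + (1/2)) = M.
Demand: x*(P_x,P_y,M) = 2/3·M/P_x and y* = 1/3·M/P_y.
At P_x=6, P_y=11, M=174: y* = 1/3·174/11 = 5.2727.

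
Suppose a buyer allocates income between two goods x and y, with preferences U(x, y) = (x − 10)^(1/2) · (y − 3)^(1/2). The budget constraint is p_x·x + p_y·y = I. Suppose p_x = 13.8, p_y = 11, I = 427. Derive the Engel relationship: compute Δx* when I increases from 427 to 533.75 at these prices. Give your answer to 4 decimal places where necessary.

Δx* = 3.8678

This is Cobb-Douglas in (x−10, y−3): tangency gives 0.5·p_y·(y−3) = 0.5·p_x·(x−10).
Substituting into the budget: x* = 10 + 0.5·(I − 10·p_x − 3·p_y)/p_x, and y* = 3 + 0.5·(…)/p_y.
Discretionary income = 427 − 10·13.8 − 3·11 = 256; x* = 10 + 0.5·256/13.8 = 19.2754.
At I' = 533.75: x* = 23.1431. Change: 23.1431 − 19.2754 = 3.8678.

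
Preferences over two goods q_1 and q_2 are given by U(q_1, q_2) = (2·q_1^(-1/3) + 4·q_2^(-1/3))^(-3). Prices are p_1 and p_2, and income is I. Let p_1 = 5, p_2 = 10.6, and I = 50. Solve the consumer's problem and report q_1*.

From the CES first-order condition, (1/2)·(q_2/q_1)^(4/3) = p_1/p_2.
Solve for the ratio: q_2/q_1 = [2·p_1/p_2]^(0.75).
Substitute q_2 = (q_2/q_1)·q_1 into the budget: q_1* = I/(p_1 + p_2·(q_2/q_1)).
Numerically q_2/q_1 = 0.957239, so q_1* = 50/(5 + 10.6·0.957239) = 3.301.

q_1* = 3.301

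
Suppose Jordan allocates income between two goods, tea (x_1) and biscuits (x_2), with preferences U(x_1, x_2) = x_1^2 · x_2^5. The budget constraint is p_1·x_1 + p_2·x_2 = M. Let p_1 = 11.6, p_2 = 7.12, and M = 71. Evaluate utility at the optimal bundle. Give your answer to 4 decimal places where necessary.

Demand: x_1*(p_1,p_2,M) = 2/7·M/p_1 and x_2* = 5/7·M/p_2.
At p_1=11.6, p_2=7.12, M=71: x_1* = 2/7·71/11.6 = 1.7488, x_2* = 7.1228.
Utility at the optimum: U(1.7488, 7.1228) = 56068.1501.

V = 56068.1501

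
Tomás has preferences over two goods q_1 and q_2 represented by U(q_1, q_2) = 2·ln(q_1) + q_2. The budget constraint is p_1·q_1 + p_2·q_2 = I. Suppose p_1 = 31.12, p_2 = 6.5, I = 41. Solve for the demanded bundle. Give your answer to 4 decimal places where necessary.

Set MRS = p_1/p_2: (2/q_1)/1 = p_1/p_2.
So q_1*(p_1,p_2) = 2·p_2/p_1, independent of income; and q_2* = (I − 2·p_2)/p_2.
At the given prices: q_1* = 2·6.5/31.12 = 0.4177, and q_2* = 4.3077.

q_1* = 0.4177, q_2* = 4.3077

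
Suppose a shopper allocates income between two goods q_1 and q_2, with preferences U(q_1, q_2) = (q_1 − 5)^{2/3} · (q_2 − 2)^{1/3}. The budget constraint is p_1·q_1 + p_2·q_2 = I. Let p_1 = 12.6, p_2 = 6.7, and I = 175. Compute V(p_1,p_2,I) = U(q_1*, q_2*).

V = 5.111

MRS = 2·(q_2−2)/(q_1−5). Tangency with p_1/p_2 gives q_2−2 = (1/2)·(p_1/p_2)·(q_1−5).
Substituting into the budget: q_1* = 5 + 2/3·(I − 5·p_1 − 2·p_2)/p_1, and q_2* = 2 + 1/3·(…)/p_2.
Discretionary income = 175 − 5·12.6 − 2·6.7 = 98.6; q_1* = 5 + 2/3·98.6/12.6 = 10.2169; q_2* = 2 + 1/3·98.6/6.7 = 6.9055.
Utility at the optimum: U(10.2169, 6.9055) = 5.111.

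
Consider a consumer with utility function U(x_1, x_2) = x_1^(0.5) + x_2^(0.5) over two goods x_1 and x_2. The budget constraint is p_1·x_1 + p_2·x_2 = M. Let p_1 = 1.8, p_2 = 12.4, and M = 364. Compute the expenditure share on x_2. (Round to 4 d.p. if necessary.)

share on x_2 = 0.1268

MRS = MU_x_1/MU_x_2 = (x_2/x_1)^(0.5). Set equal to p_1/p_2.
Hence x_2/x_1 = (p_1/p_2)^(1/(0.5)), i.e. raised to the 2 power.
Substitute x_2 = (x_2/x_1)·x_1 into the budget: x_1* = M/(p_1 + p_2·(x_2/x_1)).
Numerically x_2/x_1 = 0.021072, so x_1* = 364/(1.8 + 12.4·0.021072) = 176.5884 and x_2* = 0.021072·176.5884 = 3.721.
Expenditure on x_2: 12.4·3.721 = 46.1408; share = 0.1268.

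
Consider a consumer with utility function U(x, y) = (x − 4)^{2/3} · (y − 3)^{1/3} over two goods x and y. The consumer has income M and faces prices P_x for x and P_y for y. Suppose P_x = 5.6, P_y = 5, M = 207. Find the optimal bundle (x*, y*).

MRS = 2·(y−3)/(x−4). Tangency with P_x/P_y gives y−3 = (1/2)·(P_x/P_y)·(x−4).
Substituting into the budget: x* = 4 + 2/3·(M − 4·P_x − 3·P_y)/P_x, and y* = 3 + 1/3·(…)/P_y.
Discretionary income = 207 − 4·5.6 − 3·5 = 169.6; x* = 4 + 2/3·169.6/5.6 = 24.1905; y* = 3 + 1/3·169.6/5 = 14.3067.

x* = 24.1905, y* = 14.3067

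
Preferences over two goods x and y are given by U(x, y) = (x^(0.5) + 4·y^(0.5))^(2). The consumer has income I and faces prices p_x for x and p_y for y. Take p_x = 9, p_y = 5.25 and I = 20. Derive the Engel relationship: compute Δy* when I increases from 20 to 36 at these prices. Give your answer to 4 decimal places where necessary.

Δy* = 2.9404

With the ratio pinned down, the budget gives x* = I/(p_x + p_y·(y/x)) and y* = (y/x)·x*.
Numerically y/x = 47.020408, so x* = 20/(9 + 5.25·47.020408) = 0.0782 and y* = 47.020408·0.0782 = 3.6755.
At I' = 36: y* = 6.6159. Change: 6.6159 − 3.6755 = 2.9404.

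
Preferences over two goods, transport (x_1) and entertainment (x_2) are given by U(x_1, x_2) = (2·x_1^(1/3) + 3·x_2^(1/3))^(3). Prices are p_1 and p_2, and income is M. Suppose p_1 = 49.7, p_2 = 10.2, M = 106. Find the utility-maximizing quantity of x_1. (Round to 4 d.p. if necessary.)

x_1* = 0.4219

MRS = MU_x_1/MU_x_2 = (2/3)·(x_2/x_1)^(2/3). Set equal to p_1/p_2.
Solve for the ratio: x_2/x_1 = [(3/2)·p_1/p_2]^(1.5).
Substitute x_2 = (x_2/x_1)·x_1 into the budget: x_1* = M/(p_1 + p_2·(x_2/x_1)).
Numerically x_2/x_1 = 19.759284, so x_1* = 106/(49.7 + 10.2·19.759284) = 0.4219.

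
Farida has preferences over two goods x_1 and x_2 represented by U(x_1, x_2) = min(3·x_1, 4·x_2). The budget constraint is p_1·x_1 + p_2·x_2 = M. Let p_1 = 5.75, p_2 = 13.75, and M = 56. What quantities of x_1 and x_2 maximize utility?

x_1* = 3.4864, x_2* = 2.6148

Leontief preferences: the optimum is at the kink where x_1/4 = x_2/3, i.e. x_2 = (3/4)·x_1.
Budget: p_1·x_1 + p_2·(3/4)·x_1 = M, so (4·p_1 + 3·p_2)·x_1 = 4·M.
Demand: x_1*(p_1,p_2,M) = 4·M/(4·p_1 + 3·p_2), x_2* = 3·M/(4·p_1 + 3·p_2).
Here 4·5.75 + 3·13.75 = 64.25, giving x_1* = 3.4864 and x_2* = 2.6148.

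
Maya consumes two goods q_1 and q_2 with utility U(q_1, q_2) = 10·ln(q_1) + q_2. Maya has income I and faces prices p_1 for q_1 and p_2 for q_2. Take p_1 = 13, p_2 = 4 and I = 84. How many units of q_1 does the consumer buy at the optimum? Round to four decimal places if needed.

q_1* = 3.0769

Set MRS = p_1/p_2: (10/q_1)/1 = p_1/p_2.
So q_1*(p_1,p_2) = 10·p_2/p_1, independent of income; and q_2* = (I − 10·p_2)/p_2.
At the given prices: q_1* = 10·4/13 = 3.0769.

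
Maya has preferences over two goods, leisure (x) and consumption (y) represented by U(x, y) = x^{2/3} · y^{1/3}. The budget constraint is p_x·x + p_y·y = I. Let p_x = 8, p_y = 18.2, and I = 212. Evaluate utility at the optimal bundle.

Tangency: MRS = 2·y/x = p_x/p_y.
Rearranging, p_y·y = (1/2)·p_x·x. Substituting into the budget gives p_x·x·(1 + (1/2)) = I.
Demand: x*(p_x,p_y,I) = 2/3·I/p_x and y* = 1/3·I/p_y.
At p_x=8, p_y=18.2, I=212: x* = 2/3·212/8 = 17.6667, y* = 3.8828.
Utility at the optimum: U(17.6667, 3.8828) = 10.6615.

V = 10.6615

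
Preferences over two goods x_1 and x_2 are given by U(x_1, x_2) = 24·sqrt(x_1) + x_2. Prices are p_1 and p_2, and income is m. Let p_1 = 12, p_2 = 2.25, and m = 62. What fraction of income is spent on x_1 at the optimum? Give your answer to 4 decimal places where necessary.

Plugging in: x_1* = (12·2.25/12)² = 5.0625, x_2* = 0.5556.
Expenditure on x_1: 12·5.0625 = 60.75; share = 0.9798.

share on x_1 = 0.9798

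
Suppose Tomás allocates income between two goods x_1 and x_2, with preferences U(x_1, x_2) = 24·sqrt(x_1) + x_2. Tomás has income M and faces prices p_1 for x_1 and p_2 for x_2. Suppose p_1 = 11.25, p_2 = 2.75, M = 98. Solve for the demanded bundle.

Set MRS = p_1/p_2: 12·x_1^(−1/2) = p_1/p_2.
Solve: √x_1 = 12·p_2/p_1, so x_1*(p_1,p_2) = (12·p_2/p_1)², and x_2* = (M − p_1·x_1*)/p_2.
Plugging in: x_1* = (12·2.75/11.25)² = 8.6044, x_2* = 0.4364.

x_1* = 8.6044, x_2* = 0.4364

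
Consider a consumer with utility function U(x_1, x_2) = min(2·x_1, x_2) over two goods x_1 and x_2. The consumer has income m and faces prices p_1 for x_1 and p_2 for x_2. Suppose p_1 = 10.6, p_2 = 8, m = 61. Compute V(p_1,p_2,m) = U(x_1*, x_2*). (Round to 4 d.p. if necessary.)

V = 4.5865

Leontief preferences: the optimum is at the kink where x_1/1 = x_2/2, i.e. x_2 = 2·x_1.
Budget: p_1·x_1 + p_2·2·x_1 = m, so (p_1 + 2·p_2)·x_1 = m.
Demand: x_1*(p_1,p_2,m) = m/(p_1 + 2·p_2), x_2* = 2·m/(p_1 + 2·p_2).
Here 10.6 + 2·8 = 26.6, giving x_1* = 2.2932 and x_2* = 4.5865.
Utility at the optimum: U(2.2932, 4.5865) = 4.5865.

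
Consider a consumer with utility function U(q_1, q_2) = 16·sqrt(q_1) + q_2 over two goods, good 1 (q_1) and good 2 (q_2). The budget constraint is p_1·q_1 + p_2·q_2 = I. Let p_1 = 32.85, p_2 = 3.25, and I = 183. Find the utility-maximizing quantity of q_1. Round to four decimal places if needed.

q_1* = 0.6264

Set MRS = p_1/p_2: 8·q_1^(−1/2) = p_1/p_2.
Thus q_1* = (8·p_2/p_1)² — independent of I — with the rest of income spent on q_2.
Plugging in: q_1* = (8·3.25/32.85)² = 0.6264.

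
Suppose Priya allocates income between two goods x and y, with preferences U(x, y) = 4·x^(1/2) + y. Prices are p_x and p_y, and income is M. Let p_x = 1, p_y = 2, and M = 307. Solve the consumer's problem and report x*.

Utility is quasi-linear in y; the FOC for x is 2/√x = p_x/p_y.
Thus x* = (2·p_y/p_x)² — independent of M — with the rest of income spent on y.
Plugging in: x* = (2·2/1)² = 16.

x* = 16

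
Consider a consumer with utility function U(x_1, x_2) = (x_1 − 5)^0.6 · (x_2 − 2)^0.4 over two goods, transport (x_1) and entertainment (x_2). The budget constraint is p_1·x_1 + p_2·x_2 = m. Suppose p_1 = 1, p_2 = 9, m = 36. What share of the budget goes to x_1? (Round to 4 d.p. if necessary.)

This is Cobb-Douglas in (x_1−5, x_2−2): tangency gives 0.6·p_2·(x_2−2) = 0.4·p_1·(x_1−5).
Substituting into the budget: x_1* = 5 + 0.6·(m − 5·p_1 − 2·p_2)/p_1, and x_2* = 2 + 0.4·(…)/p_2.
Discretionary income = 36 − 5·1 − 2·9 = 13; x_1* = 5 + 0.6·13/1 = 12.8; x_2* = 2 + 0.4·13/9 = 2.5778.
Expenditure on x_1: 1·12.8 = 12.8; share = 0.3556.

share on x_1 = 0.3556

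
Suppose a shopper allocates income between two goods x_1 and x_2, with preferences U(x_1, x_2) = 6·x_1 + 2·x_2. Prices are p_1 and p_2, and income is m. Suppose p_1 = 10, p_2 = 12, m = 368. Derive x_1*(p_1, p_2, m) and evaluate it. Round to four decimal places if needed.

x_1* = 36.8

Perfect substitutes: compare marginal utility per dollar. 6/p_1 vs 2/p_2 → 0.6 vs 0.1667.
x_1 gives more utility per dollar, so spend all income on x_1: x_1* = m/p_1, x_2* = 0.
Numerically: x_1* = 36.8, x_2* = 0.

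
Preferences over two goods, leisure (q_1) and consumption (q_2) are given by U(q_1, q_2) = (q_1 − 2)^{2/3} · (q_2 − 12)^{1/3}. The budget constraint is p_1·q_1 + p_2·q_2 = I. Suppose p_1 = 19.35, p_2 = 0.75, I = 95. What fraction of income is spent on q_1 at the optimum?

Let q_1' = q_1−2, q_2' = q_2−12. MRS = 2·q_2'/q_1' = p_1/p_2.
Substituting into the budget: q_1* = 2 + 2/3·(I − 2·p_1 − 12·p_2)/p_1, and q_2* = 12 + 1/3·(…)/p_2.
Discretionary income = 95 − 2·19.35 − 12·0.75 = 47.3; q_1* = 2 + 2/3·47.3/19.35 = 3.6296; q_2* = 12 + 1/3·47.3/0.75 = 33.0222.
Expenditure on q_1: 19.35·3.6296 = 70.2333; share = 0.7393.

share on q_1 = 0.7393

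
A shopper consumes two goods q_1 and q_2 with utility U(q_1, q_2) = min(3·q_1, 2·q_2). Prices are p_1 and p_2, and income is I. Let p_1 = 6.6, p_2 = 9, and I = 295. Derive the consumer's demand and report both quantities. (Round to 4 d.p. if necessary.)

With perfect complements, no substitution: consume in ratio q_1:q_2 = 2:3.
Budget: p_1·q_1 + p_2·(3/2)·q_1 = I, so (2·p_1 + 3·p_2)·q_1 = 2·I.
Demand: q_1*(p_1,p_2,I) = 2·I/(2·p_1 + 3·p_2), q_2* = 3·I/(2·p_1 + 3·p_2).
Here 2·6.6 + 3·9 = 40.2, giving q_1* = 14.6766 and q_2* = 22.0149.

q_1* = 14.6766, q_2* = 22.0149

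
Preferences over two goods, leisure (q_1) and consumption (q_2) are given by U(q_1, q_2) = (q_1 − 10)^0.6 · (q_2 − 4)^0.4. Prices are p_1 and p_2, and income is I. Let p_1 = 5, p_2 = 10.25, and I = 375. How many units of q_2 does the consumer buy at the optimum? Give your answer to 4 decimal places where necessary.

Substituting into the budget: q_1* = 10 + 0.6·(I − 10·p_1 − 4·p_2)/p_1, and q_2* = 4 + 0.4·(…)/p_2.
Discretionary income = 375 − 10·5 − 4·10.25 = 284; q_2* = 4 + 0.4·284/10.25 = 15.0829.

q_2* = 15.0829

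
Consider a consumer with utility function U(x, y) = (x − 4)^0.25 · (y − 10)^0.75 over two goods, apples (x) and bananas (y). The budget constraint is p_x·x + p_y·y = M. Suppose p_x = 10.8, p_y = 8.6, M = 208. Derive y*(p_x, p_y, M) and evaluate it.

y* = 16.8721

This is Cobb-Douglas in (x−4, y−10): tangency gives 0.25·p_y·(y−10) = 0.75·p_x·(x−4).
After buying the subsistence bundle (4, 10), a share 0.25 of the remaining income goes to x: x* = 4 + 0.25·(M − 4p_x − 10p_y)/p_x.
Discretionary income = 208 − 4·10.8 − 10·8.6 = 78.8; y* = 10 + 0.75·78.8/8.6 = 16.8721.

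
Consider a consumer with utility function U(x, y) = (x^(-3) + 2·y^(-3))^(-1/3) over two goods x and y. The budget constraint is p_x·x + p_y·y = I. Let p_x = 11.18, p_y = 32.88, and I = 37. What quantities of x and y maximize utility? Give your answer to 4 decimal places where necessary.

x* = 0.9016, y* = 0.8187

MU_x ∝ x^(-4), MU_y ∝ 2·y^(-4), so MRS = (1/2)·(y/x)^(4) = p_x/p_y.
Solve for the ratio: y/x = [2·p_x/p_y]^(0.25).
With the ratio pinned down, the budget gives x* = I/(p_x + p_y·(y/x)) and y* = (y/x)·x*.
Numerically y/x = 0.908103, so x* = 37/(11.18 + 32.88·0.908103) = 0.9016 and y* = 0.908103·0.9016 = 0.8187.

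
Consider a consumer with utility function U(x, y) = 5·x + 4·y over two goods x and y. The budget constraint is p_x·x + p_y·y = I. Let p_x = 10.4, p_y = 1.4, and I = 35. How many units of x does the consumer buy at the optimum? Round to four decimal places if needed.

x* = 0

Perfect substitutes: compare marginal utility per dollar. 5/p_x vs 4/p_y → 0.4808 vs 2.8571.
y gives more utility per dollar, so spend all income on y: y* = I/p_y, x* = 0.
Numerically: x* = 0, y* = 25.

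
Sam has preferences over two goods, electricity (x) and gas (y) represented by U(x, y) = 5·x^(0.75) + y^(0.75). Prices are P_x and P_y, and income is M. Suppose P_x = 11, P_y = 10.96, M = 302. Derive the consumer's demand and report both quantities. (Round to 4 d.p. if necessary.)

MRS = MU_x/MU_y = 5·(y/x)^(0.25). Set equal to P_x/P_y.
Solve for the ratio: y/x = [(1/5)·P_x/P_y]^(4).
Substitute y = (y/x)·x into the budget: x* = M/(P_x + P_y·(y/x)).
Numerically y/x = 0.001623, so x* = 302/(11 + 10.96·0.001623) = 27.4102 and y* = 0.001623·27.4102 = 0.0445.

x* = 27.4102, y* = 0.0445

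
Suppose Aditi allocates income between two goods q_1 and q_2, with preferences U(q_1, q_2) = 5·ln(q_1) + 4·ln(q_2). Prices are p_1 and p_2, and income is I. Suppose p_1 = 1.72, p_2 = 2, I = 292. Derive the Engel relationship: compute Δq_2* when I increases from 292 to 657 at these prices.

MU_q_1/MU_q_2 = (5·q_2)/(4·q_1); tangency sets this equal to p_1/p_2.
So 5·p_2·q_2 = 4·p_1·q_1; combined with the budget, a share 5/9 of income goes to q_1.
Demand: q_1*(p_1,p_2,I) = 5/9·I/p_1 and q_2* = 4/9·I/p_2.
At p_1=1.72, p_2=2, I=292: q_2* = 4/9·292/2 = 64.8889.
At I' = 657: q_2* = 146. Change: 146 − 64.8889 = 81.1111.

Δq_2* = 81.1111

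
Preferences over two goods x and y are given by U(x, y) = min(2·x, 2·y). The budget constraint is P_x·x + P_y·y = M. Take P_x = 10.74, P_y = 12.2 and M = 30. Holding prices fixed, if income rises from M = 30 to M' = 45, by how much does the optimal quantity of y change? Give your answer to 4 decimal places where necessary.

Δy* = 0.6539

With perfect complements, no substitution: consume in ratio x:y = 2:2.
Budget: P_x·x + P_y·x = M, so (2·P_x + 2·P_y)·x = 2·M.
Demand: x*(P_x,P_y,M) = 2·M/(2·P_x + 2·P_y), y* = 2·M/(2·P_x + 2·P_y).
Here 2·10.74 + 2·12.2 = 45.88, giving y* = 1.3078.
At M' = 45: y* = 1.9616. Change: 1.9616 − 1.3078 = 0.6539.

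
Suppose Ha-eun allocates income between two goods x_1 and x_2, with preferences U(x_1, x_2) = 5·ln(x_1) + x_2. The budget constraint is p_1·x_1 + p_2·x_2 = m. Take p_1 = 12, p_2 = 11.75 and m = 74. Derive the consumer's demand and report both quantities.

MU_x_1 = 5/x_1, MU_x_2 = 1. Tangency: 5/x_1 = p_1/p_2.
So x_1*(p_1,p_2) = 5·p_2/p_1, independent of income; and x_2* = (m − 5·p_2)/p_2.
At the given prices: x_1* = 5·11.75/12 = 4.8958, and x_2* = 1.2979.

x_1* = 4.8958, x_2* = 1.2979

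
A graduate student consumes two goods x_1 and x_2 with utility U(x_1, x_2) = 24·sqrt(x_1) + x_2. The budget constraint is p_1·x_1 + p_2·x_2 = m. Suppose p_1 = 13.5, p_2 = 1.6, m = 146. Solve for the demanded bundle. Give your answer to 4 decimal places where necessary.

Solve: √x_1 = 12·p_2/p_1, so x_1*(p_1,p_2) = (12·p_2/p_1)², and x_2* = (m − p_1·x_1*)/p_2.
Plugging in: x_1* = (12·1.6/13.5)² = 2.0227, x_2* = 74.1833.

x_1* = 2.0227, x_2* = 74.1833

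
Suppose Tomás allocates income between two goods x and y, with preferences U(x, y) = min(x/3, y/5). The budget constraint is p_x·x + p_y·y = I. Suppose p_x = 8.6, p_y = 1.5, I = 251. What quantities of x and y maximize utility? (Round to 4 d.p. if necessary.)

x* = 22.6126, y* = 37.6877

Leontief preferences: the optimum is at the kink where x/3 = y/5, i.e. y = (5/3)·x.
Budget: p_x·x + p_y·(5/3)·x = I, so (3·p_x + 5·p_y)·x = 3·I.
Demand: x*(p_x,p_y,I) = 3·I/(3·p_x + 5·p_y), y* = 5·I/(3·p_x + 5·p_y).
Here 3·8.6 + 5·1.5 = 33.3, giving x* = 22.6126 and y* = 37.6877.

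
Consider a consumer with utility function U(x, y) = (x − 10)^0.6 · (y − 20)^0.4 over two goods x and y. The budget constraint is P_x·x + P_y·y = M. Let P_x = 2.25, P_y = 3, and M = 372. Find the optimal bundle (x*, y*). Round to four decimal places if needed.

MRS = (3/2)·(y−20)/(x−10). Tangency with P_x/P_y gives y−20 = (2/3)·(P_x/P_y)·(x−10).
After buying the subsistence bundle (10, 20), a share 0.6 of the remaining income goes to x: x* = 10 + 0.6·(M − 10P_x − 20P_y)/P_x.
Discretionary income = 372 − 10·2.25 − 20·3 = 289.5; x* = 10 + 0.6·289.5/2.25 = 87.2; y* = 20 + 0.4·289.5/3 = 58.6.

x* = 87.2, y* = 58.6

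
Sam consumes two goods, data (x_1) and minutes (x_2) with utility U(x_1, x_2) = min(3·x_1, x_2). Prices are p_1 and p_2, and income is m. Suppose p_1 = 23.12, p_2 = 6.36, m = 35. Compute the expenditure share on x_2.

With perfect complements, no substitution: consume in ratio x_1:x_2 = 1:3.
Budget: p_1·x_1 + p_2·3·x_1 = m, so (p_1 + 3·p_2)·x_1 = m.
Demand: x_1*(p_1,p_2,m) = m/(p_1 + 3·p_2), x_2* = 3·m/(p_1 + 3·p_2).
Here 23.12 + 3·6.36 = 42.2, giving x_1* = 0.8294 and x_2* = 2.4882.
Expenditure on x_2: 6.36·2.4882 = 15.8246; share = 0.4521.

share on x_2 = 0.4521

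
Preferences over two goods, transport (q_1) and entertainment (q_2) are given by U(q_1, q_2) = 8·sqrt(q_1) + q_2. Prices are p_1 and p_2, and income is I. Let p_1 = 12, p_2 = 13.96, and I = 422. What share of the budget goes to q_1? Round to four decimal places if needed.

share on q_1 = 0.6157

Utility is quasi-linear in q_2; the FOC for q_1 is 4/√q_1 = p_1/p_2.
Solve: √q_1 = 4·p_2/p_1, so q_1*(p_1,p_2) = (4·p_2/p_1)², and q_2* = (I − p_1·q_1*)/p_2.
Plugging in: q_1* = (4·13.96/12)² = 21.6535, q_2* = 11.6159.
Expenditure on q_1: 12·21.6535 = 259.8421; share = 0.6157.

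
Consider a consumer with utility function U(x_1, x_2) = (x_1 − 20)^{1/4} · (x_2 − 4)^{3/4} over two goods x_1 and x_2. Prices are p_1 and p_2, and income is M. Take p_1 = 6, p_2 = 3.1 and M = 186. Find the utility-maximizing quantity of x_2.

x_2* = 16.9677

Let x_1' = x_1−20, x_2' = x_2−4. MRS = (1/3)·x_2'/x_1' = p_1/p_2.
After buying the subsistence bundle (20, 4), a share 0.25 of the remaining income goes to x_1: x_1* = 20 + 0.25·(M − 20p_1 − 4p_2)/p_1.
Discretionary income = 186 − 20·6 − 4·3.1 = 53.6; x_2* = 4 + 0.75·53.6/3.1 = 16.9677.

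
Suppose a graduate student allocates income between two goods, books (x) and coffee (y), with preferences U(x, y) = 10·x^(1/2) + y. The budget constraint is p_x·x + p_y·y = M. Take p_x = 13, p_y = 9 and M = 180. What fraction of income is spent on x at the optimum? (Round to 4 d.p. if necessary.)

share on x = 0.8654

MU_x = 5/√x, MU_y = 1. Tangency: 5/√x = p_x/p_y.
Thus x* = (5·p_y/p_x)² — independent of M — with the rest of income spent on y.
Plugging in: x* = (5·9/13)² = 11.9822, y* = 2.6923.
Expenditure on x: 13·11.9822 = 155.7692; share = 0.8654.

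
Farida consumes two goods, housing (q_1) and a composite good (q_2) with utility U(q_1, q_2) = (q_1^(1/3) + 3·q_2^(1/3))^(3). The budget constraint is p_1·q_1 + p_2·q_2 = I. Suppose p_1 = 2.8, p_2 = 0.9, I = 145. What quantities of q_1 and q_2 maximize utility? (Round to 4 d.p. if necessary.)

From the CES first-order condition, (1/3)·(q_2/q_1)^(2/3) = p_1/p_2.
Hence q_2/q_1 = (3·p_1/p_2)^(1/(2/3)), i.e. raised to the 1.5 power.
With the ratio pinned down, the budget gives q_1* = I/(p_1 + p_2·(q_2/q_1)) and q_2* = (q_2/q_1)·q_1*.
Numerically q_2/q_1 = 28.513804, so q_1* = 145/(2.8 + 0.9·28.513804) = 5.0944 and q_2* = 28.513804·5.0944 = 145.2618.

q_1* = 5.0944, q_2* = 145.2618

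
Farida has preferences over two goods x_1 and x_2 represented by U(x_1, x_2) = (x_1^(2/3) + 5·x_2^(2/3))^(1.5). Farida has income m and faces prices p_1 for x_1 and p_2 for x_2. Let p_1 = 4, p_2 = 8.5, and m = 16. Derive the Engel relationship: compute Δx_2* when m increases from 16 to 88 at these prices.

Δx_2* = 8.1753

MU_x_1 ∝ x_1^(-1/3), MU_x_2 ∝ 5·x_2^(-1/3), so MRS = (1/5)·(x_2/x_1)^(1/3) = p_1/p_2.
Solve for the ratio: x_2/x_1 = [5·p_1/p_2]^(3).
Substitute x_2 = (x_2/x_1)·x_1 into the budget: x_1* = m/(p_1 + p_2·(x_2/x_1)).
Numerically x_2/x_1 = 13.026664, so x_1* = 16/(4 + 8.5·13.026664) = 0.1395 and x_2* = 13.026664·0.1395 = 1.8167.
At m' = 88: x_2* = 9.992. Change: 9.992 − 1.8167 = 8.1753.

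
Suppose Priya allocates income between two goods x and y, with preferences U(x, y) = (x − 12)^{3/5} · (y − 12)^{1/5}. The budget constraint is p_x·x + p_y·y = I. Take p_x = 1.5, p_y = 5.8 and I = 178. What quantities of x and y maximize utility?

x* = 57.2, y* = 15.8966

Substituting into the budget: x* = 12 + 0.75·(I − 12·p_x − 12·p_y)/p_x, and y* = 12 + 0.25·(…)/p_y.
Discretionary income = 178 − 12·1.5 − 12·5.8 = 90.4; x* = 12 + 0.75·90.4/1.5 = 57.2; y* = 12 + 0.25·90.4/5.8 = 15.8966.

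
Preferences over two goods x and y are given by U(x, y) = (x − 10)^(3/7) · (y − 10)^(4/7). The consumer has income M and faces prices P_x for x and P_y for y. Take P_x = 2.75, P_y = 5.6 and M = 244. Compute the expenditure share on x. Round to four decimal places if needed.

share on x = 0.3946

This is Cobb-Douglas in (x−10, y−10): tangency gives 3/7·P_y·(y−10) = 4/7·P_x·(x−10).
Substituting into the budget: x* = 10 + 3/7·(M − 10·P_x − 10·P_y)/P_x, and y* = 10 + 4/7·(…)/P_y.
Discretionary income = 244 − 10·2.75 − 10·5.6 = 160.5; x* = 10 + 3/7·160.5/2.75 = 35.013; y* = 10 + 4/7·160.5/5.6 = 26.3776.
Expenditure on x: 2.75·35.013 = 96.2857; share = 0.3946.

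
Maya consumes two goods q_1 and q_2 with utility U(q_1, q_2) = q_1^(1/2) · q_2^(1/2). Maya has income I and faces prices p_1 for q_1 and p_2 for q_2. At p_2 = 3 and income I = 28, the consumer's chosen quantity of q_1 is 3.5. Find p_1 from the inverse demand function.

p_1 = 4

The MRS is q_2/q_1. Set MRS = p_1/p_2.
Rearranging, p_2·q_2 = p_1·q_1. Substituting into the budget gives p_1·q_1·(1 + 1) = I.
Demand: q_1*(p_1,p_2,I) = 0.5·I/p_1 and q_2* = 0.5·I/p_2.
Set q_1* = 3.5 in the demand function and solve for p_1: p_1 = 4.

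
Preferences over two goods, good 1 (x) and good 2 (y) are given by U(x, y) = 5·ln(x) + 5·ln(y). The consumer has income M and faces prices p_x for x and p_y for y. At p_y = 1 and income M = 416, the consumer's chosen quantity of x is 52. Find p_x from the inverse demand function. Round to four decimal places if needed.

p_x = 4

Tangency: MRS = y/x = p_x/p_y.
So 5·p_y·y = 5·p_x·x; combined with the budget, a share 0.5 of income goes to x.
Demand: x*(p_x,p_y,M) = 0.5·M/p_x and y* = 0.5·M/p_y.
Set x* = 52 in the demand function and solve for p_x: p_x = 4.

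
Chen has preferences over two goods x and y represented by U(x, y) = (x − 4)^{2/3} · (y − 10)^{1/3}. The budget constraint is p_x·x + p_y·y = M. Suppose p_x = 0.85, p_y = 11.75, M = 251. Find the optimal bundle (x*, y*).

x* = 106.0392, y* = 13.6908

This is Cobb-Douglas in (x−4, y−10): tangency gives 2/3·p_y·(y−10) = 1/3·p_x·(x−4).
Substituting into the budget: x* = 4 + 2/3·(M − 4·p_x − 10·p_y)/p_x, and y* = 10 + 1/3·(…)/p_y.
Discretionary income = 251 − 4·0.85 − 10·11.75 = 130.1; x* = 4 + 2/3·130.1/0.85 = 106.0392; y* = 10 + 1/3·130.1/11.75 = 13.6908.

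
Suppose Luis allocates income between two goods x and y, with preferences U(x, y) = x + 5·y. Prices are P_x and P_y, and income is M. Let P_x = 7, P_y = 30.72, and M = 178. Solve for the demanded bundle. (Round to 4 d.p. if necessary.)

Linear utility — the consumer picks whichever good has higher MU/price: 1/7 = 0.1429 vs 5/30.72 = 0.1628.
y gives more utility per dollar, so spend all income on y: y* = M/P_y, x* = 0.
Numerically: x* = 0, y* = 5.7943.

x* = 0, y* = 5.7943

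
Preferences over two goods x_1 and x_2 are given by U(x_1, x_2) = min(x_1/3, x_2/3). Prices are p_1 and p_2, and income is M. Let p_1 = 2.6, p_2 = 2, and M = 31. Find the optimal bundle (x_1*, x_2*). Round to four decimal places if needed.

With perfect complements, no substitution: consume in ratio x_1:x_2 = 3:3.
Budget: p_1·x_1 + p_2·x_1 = M, so (3·p_1 + 3·p_2)·x_1 = 3·M.
Demand: x_1*(p_1,p_2,M) = 3·M/(3·p_1 + 3·p_2), x_2* = 3·M/(3·p_1 + 3·p_2).
Here 3·2.6 + 3·2 = 13.8, giving x_1* = 6.7391 and x_2* = 6.7391.

x_1* = 6.7391, x_2* = 6.7391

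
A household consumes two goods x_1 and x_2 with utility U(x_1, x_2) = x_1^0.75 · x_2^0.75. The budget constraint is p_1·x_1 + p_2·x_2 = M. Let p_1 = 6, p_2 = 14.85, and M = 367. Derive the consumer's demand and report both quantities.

MU_x_1/MU_x_2 = (0.75·x_2)/(0.75·x_1); tangency sets this equal to p_1/p_2.
So 0.75·p_2·x_2 = 0.75·p_1·x_1; combined with the budget, a share 0.5 of income goes to x_1.
Demand: x_1*(p_1,p_2,M) = 0.5·M/p_1 and x_2* = 0.5·M/p_2.
At p_1=6, p_2=14.85, M=367: x_1* = 0.5·367/6 = 30.5833, x_2* = 12.3569.

x_1* = 30.5833, x_2* = 12.3569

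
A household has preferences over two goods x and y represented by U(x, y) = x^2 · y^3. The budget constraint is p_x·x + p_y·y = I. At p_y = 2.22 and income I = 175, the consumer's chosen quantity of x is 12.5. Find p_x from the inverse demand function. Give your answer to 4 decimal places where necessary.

p_x = 5.6

The MRS is (2/3)·y/x. Set MRS = p_x/p_y.
Rearranging, p_y·y = (3/2)·p_x·x. Substituting into the budget gives p_x·x·(1 + (3/2)) = I.
Demand: x*(p_x,p_y,I) = 0.4·I/p_x and y* = 0.6·I/p_y.
Set x* = 12.5 in the demand function and solve for p_x: p_x = 5.6.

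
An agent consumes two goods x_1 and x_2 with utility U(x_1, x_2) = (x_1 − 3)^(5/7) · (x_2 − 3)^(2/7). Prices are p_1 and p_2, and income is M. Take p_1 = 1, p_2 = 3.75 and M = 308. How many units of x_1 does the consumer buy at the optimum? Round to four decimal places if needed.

x_1* = 212.8214

This is Cobb-Douglas in (x_1−3, x_2−3): tangency gives 5/7·p_2·(x_2−3) = 2/7·p_1·(x_1−3).
After buying the subsistence bundle (3, 3), a share 5/7 of the remaining income goes to x_1: x_1* = 3 + 5/7·(M − 3p_1 − 3p_2)/p_1.
Discretionary income = 308 − 3·1 − 3·3.75 = 293.75; x_1* = 3 + 5/7·293.75/1 = 212.8214.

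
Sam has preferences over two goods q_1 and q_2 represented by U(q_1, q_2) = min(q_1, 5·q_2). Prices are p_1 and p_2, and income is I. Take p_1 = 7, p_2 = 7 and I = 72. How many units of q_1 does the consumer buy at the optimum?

q_1* = 8.5714

With perfect complements, no substitution: consume in ratio q_1:q_2 = 5:1.
Budget: p_1·q_1 + p_2·(1/5)·q_1 = I, so (5·p_1 + p_2)·q_1 = 5·I.
Demand: q_1*(p_1,p_2,I) = 5·I/(5·p_1 + p_2), q_2* = I/(5·p_1 + p_2).
Here 5·7 + 7 = 42, giving q_1* = 8.5714.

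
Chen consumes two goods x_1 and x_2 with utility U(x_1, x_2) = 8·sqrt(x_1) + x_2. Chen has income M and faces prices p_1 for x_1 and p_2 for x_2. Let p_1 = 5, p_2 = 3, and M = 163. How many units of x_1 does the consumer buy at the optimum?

Set MRS = p_1/p_2: 4·x_1^(−1/2) = p_1/p_2.
Thus x_1* = (4·p_2/p_1)² — independent of M — with the rest of income spent on x_2.
Plugging in: x_1* = (4·3/5)² = 5.76.

x_1* = 5.76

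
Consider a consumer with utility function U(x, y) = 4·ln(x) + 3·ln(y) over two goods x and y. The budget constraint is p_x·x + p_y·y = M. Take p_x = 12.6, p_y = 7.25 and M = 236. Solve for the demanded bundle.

x* = 10.7029, y* = 13.9507

MU_x/MU_y = (4·y)/(3·x); tangency sets this equal to p_x/p_y.
So 4·p_y·y = 3·p_x·x; combined with the budget, a share 4/7 of income goes to x.
Demand: x*(p_x,p_y,M) = 4/7·M/p_x and y* = 3/7·M/p_y.
At p_x=12.6, p_y=7.25, M=236: x* = 4/7·236/12.6 = 10.7029, y* = 13.9507.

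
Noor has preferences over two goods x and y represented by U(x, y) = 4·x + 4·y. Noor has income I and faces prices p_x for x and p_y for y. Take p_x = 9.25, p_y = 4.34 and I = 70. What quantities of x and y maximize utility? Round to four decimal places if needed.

y gives more utility per dollar, so spend all income on y: y* = I/p_y, x* = 0.
Numerically: x* = 0, y* = 16.129.

x* = 0, y* = 16.129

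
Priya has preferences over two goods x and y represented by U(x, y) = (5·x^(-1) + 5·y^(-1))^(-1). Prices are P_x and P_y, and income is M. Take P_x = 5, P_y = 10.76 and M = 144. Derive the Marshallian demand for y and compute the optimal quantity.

y* = 7.9581

MRS = MU_x/MU_y = (y/x)^(2). Set equal to P_x/P_y.
Solve for the ratio: y/x = [P_x/P_y]^(0.5).
Substitute y = (y/x)·x into the budget: x* = M/(P_x + P_y·(y/x)).
Numerically y/x = 0.681677, so x* = 144/(5 + 10.76·0.681677) = 11.6742 and y* = 0.681677·11.6742 = 7.9581.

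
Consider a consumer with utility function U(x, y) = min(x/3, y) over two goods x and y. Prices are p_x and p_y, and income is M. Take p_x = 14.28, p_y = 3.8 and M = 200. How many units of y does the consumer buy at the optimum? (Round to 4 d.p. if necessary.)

y* = 4.2882

Leontief preferences: the optimum is at the kink where x/3 = y/1, i.e. y = (1/3)·x.
Budget: p_x·x + p_y·(1/3)·x = M, so (3·p_x + p_y)·x = 3·M.
Demand: x*(p_x,p_y,M) = 3·M/(3·p_x + p_y), y* = M/(3·p_x + p_y).
Here 3·14.28 + 3.8 = 46.64, giving y* = 4.2882.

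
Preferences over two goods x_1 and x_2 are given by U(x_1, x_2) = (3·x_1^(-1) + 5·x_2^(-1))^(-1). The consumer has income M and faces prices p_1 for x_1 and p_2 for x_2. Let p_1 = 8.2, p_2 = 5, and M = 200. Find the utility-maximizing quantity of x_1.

MRS = MU_x_1/MU_x_2 = (3/5)·(x_2/x_1)^(2). Set equal to p_1/p_2.
Solve for the ratio: x_2/x_1 = [(5/3)·p_1/p_2]^(0.5).
With the ratio pinned down, the budget gives x_1* = M/(p_1 + p_2·(x_2/x_1)) and x_2* = (x_2/x_1)·x_1*.
Numerically x_2/x_1 = 1.65328, so x_1* = 200/(8.2 + 5·1.65328) = 12.1459.

x_1* = 12.1459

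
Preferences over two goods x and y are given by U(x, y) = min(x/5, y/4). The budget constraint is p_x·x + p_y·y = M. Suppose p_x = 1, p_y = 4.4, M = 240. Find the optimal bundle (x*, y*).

x* = 53.0973, y* = 42.4779

Leontief preferences: the optimum is at the kink where x/5 = y/4, i.e. y = (4/5)·x.
Budget: p_x·x + p_y·(4/5)·x = M, so (5·p_x + 4·p_y)·x = 5·M.
Demand: x*(p_x,p_y,M) = 5·M/(5·p_x + 4·p_y), y* = 4·M/(5·p_x + 4·p_y).
Here 5·1 + 4·4.4 = 22.6, giving x* = 53.0973 and y* = 42.4779.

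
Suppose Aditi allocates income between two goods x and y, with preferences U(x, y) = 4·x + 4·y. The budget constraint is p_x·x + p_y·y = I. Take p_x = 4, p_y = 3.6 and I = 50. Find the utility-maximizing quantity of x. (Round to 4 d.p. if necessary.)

Perfect substitutes: compare marginal utility per dollar. 4/p_x vs 4/p_y → 1 vs 1.1111.
y gives more utility per dollar, so spend all income on y: y* = I/p_y, x* = 0.
Numerically: x* = 0, y* = 13.8889.

x* = 0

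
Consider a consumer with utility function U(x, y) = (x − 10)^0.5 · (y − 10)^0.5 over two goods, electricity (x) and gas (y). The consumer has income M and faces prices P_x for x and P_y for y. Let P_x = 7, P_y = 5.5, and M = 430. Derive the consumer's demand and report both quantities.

MRS = (y−10)/(x−10). Tangency with P_x/P_y gives y−10 = (P_x/P_y)·(x−10).
Substituting into the budget: x* = 10 + 0.5·(M − 10·P_x − 10·P_y)/P_x, and y* = 10 + 0.5·(…)/P_y.
Discretionary income = 430 − 10·7 − 10·5.5 = 305; x* = 10 + 0.5·305/7 = 31.7857; y* = 10 + 0.5·305/5.5 = 37.7273.

x* = 31.7857, y* = 37.7273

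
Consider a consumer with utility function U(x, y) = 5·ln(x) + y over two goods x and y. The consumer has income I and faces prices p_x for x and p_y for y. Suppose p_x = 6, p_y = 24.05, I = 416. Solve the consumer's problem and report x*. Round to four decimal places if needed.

x* = 20.0417

MU_x = 5/x, MU_y = 1. Tangency: 5/x = p_x/p_y.
So x*(p_x,p_y) = 5·p_y/p_x, independent of income; and y* = (I − 5·p_y)/p_y.
At the given prices: x* = 5·24.05/6 = 20.0417.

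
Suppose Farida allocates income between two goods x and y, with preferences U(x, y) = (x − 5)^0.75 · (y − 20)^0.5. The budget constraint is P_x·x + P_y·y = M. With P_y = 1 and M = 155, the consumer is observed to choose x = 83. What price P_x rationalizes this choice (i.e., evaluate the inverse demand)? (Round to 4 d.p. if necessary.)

MRS = (3/2)·(y−20)/(x−5). Tangency with P_x/P_y gives y−20 = (2/3)·(P_x/P_y)·(x−5).
After buying the subsistence bundle (5, 20), a share 0.6 of the remaining income goes to x: x* = 5 + 0.6·(M − 5P_x − 20P_y)/P_x.
Set x* = 83 in the demand function and solve for P_x: P_x = 1.

P_x = 1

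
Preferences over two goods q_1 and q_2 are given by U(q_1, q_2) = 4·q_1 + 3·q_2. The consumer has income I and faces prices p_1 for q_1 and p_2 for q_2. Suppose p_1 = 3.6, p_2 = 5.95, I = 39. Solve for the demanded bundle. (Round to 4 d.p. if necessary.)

q_1* = 10.8333, q_2* = 0

Linear utility — the consumer picks whichever good has higher MU/price: 4/3.6 = 1.1111 vs 3/5.95 = 0.5042.
q_1 gives more utility per dollar, so spend all income on q_1: q_1* = I/p_1, q_2* = 0.
Numerically: q_1* = 10.8333, q_2* = 0.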